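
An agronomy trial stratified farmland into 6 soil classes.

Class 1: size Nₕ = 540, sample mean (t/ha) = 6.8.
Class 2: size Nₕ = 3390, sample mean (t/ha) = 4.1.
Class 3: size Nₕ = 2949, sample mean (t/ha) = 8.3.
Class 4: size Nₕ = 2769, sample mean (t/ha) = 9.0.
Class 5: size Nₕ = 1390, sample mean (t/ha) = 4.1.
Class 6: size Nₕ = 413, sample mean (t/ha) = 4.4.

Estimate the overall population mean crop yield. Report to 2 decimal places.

x̄_st = (Σ Nₕx̄ₕ) / (Σ Nₕ) = (540·6.8 + 3390·4.1 + 2949·8.3 + 2769·9.0 + 1390·4.1 + 413·4.4) / 11451
= 74484.9 / 11451 = 6.5047... → 6.50.

6.50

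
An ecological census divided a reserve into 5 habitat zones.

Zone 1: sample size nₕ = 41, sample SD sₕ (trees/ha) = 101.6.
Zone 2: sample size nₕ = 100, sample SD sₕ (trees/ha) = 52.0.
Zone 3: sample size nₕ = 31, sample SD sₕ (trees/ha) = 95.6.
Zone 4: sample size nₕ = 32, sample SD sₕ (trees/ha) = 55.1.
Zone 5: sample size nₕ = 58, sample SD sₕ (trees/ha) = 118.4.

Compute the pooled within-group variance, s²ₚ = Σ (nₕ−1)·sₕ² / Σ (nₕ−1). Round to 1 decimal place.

1: (41−1)·101.6² = 40·10322.56 = 412902.4
2: (100−1)·52.0² = 99·2704 = 267696
3: (31−1)·95.6² = 30·9139.36 = 274180.8
4: (32−1)·55.1² = 31·3036.01 = 94116.31
5: (58−1)·118.4² = 57·14018.56 = 799057.92
Numerator = 1847953.43; denominator = Σ(nₕ−1) = 257.
s²ₚ = 1847953.43/257 = 7190.480... → 7190.5.

7190.5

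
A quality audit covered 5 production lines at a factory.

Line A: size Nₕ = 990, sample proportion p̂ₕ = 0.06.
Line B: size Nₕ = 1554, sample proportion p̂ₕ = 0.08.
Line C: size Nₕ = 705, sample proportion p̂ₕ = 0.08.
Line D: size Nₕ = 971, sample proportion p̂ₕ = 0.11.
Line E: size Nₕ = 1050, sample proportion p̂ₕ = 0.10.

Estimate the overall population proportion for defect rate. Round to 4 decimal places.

N = 990 + 1554 + 705 + 971 + 1050 = 5270.
Overall proportion = Σ (Nₕ/N)·p̂ₕ.
Σ Nₕp̂ₕ = 59.4 + 124.32 + 56.4 + 106.81 + 105 = 451.93.
451.93 / 5270 = 0.085755... → 0.0858.

0.0858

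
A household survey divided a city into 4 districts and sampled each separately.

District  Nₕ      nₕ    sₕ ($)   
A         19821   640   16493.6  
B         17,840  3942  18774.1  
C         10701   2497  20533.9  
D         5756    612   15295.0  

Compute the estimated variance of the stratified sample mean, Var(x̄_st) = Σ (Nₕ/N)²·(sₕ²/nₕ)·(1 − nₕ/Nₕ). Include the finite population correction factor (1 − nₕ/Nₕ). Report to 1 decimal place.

71673.3

N = 54118. Term for each stratum: Wₕ²sₕ²/nₕ·(1−nₕ/Nₕ).
Var(x̄_st) = 55177.7862 + 7569.4673 + 5061.6357 + 3864.4332 = 71673.3224 → 71673.3.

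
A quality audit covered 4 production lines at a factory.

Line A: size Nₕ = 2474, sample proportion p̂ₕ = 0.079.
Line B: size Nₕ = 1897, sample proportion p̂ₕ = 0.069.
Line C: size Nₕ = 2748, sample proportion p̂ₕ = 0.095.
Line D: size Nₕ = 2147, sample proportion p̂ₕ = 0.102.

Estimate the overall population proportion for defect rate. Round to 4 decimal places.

Wₕ = Nₕ/N with N = 9266: 0.2670, 0.2047, 0.2966, 0.2317.
p̂_st = 0.2670·0.079 + 0.2047·0.069 + 0.2966·0.095 + 0.2317·0.102 ≈ 0.087027... → 0.0870.

0.0870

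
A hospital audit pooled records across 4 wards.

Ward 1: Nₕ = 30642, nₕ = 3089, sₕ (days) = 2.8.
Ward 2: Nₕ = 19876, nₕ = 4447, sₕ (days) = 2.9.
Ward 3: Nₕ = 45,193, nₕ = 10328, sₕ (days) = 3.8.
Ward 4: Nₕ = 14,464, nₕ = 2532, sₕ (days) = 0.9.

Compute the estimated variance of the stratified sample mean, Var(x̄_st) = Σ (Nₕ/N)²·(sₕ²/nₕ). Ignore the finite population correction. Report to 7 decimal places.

N = 110175. Term for each stratum: Wₕ²sₕ²/nₕ.
Var(x̄_st) = 0.0001963208 + 0.0000615490 + 0.0002352487 + 0.0000055136 = 0.0004986320 → 0.0004986.

0.0004986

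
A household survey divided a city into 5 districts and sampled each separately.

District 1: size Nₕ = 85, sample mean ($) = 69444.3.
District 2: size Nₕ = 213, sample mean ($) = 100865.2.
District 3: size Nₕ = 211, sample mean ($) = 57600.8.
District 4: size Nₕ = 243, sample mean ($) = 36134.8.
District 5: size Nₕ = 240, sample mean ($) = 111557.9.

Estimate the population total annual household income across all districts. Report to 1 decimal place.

Estimate total by summing Nₕ·x̄ₕ over strata.
85·69444.3 + 213·100865.2 + 211·57600.8 + 243·36134.8 + 240·111557.9 = 5902765.5 + 21484287.6 + 12153768.8 + 8780756.4 + 26773896 = 75095474.3.

75095474.3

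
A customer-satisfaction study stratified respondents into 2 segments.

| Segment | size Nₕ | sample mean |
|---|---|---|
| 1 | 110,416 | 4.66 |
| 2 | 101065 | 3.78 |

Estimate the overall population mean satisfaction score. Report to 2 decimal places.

4.24

N = 110416 + 101065 = 211481.
Overall mean = Σ (Nₕ/N)·x̄ₕ — weight by population share, not a simple average.
Σ Nₕx̄ₕ = 110416·4.66 + 101065·3.78 = 514538.56 + 382025.7 = 896564.26.
Divide by N: 896564.26 / 211481 = 4.2395... → 4.24.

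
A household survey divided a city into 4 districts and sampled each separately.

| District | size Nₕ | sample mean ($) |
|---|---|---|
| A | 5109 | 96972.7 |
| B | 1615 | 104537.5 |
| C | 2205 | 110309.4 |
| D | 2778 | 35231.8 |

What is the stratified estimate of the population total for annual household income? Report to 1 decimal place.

1005367754.2

Population total = Σ Nₕ·x̄ₕ (each stratum's size times its mean).
5109·96972.7 + 1615·104537.5 + 2205·110309.4 + 2778·35231.8 = 495433524.3 + 168828062.5 + 243232227 + 97873940.4 = 1005367754.2.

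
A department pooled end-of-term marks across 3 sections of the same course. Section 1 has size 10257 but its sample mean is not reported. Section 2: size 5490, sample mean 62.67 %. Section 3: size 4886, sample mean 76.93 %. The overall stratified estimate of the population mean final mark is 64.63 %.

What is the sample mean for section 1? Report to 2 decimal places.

59.82

N = 10257 + 5490 + 4886 = 20633.
Overall total = μ·N = 64.63·20633 = 1333510.79.
Subtract the known strata: 5490·62.67 + 4886·76.93 = 719938.28.
Remaining total for section 1: 1333510.79 − 719938.28 = 613572.51.
Divide by its size: 613572.51 / 10257 = 59.8199... → 59.82.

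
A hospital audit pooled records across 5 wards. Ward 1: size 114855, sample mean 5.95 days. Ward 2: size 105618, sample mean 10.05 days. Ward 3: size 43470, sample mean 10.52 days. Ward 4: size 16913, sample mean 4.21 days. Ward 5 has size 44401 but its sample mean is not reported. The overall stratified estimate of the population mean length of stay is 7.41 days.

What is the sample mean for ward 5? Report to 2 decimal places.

3.08

Σ Nₕx̄ₕ = N·μ, so 44401·x̄_5 = 325257·7.41 − (114855·5.95 + 105618·10.05 + 43470·10.52 + 16913·4.21).
= 2410154.37 − 2273356.28 = 136798.09.
x̄_5 = 136798.09 / 44401 = 3.0810... → 3.08.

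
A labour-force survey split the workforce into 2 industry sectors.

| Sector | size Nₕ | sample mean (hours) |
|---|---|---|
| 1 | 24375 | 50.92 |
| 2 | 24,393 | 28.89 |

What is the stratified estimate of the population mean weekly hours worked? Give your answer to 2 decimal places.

39.90

N = 24375 + 24393 = 48768.
Overall mean = Σ (Nₕ/N)·x̄ₕ — weight by population share, not a simple average.
Σ Nₕx̄ₕ = 24375·50.92 + 24393·28.89 = 1241175 + 704713.77 = 1945888.77.
Divide by N: 1945888.77 / 48768 = 39.9009... → 39.90.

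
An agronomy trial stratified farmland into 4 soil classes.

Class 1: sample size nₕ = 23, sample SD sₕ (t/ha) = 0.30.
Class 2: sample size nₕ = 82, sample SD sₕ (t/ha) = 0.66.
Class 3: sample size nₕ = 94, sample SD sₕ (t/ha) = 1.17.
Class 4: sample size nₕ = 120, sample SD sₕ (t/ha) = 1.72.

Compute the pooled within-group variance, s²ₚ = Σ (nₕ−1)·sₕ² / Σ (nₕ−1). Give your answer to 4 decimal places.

Degrees of freedom: 22 + 81 + 93 + 119 = 315.
Σ(nₕ−1)sₕ² = 22·0.09 + 81·0.4356 + 93·1.3689 + 119·2.9584 = 516.6209.
s²ₚ = 516.6209 / 315 = 1.640066... → 1.6401.

1.6401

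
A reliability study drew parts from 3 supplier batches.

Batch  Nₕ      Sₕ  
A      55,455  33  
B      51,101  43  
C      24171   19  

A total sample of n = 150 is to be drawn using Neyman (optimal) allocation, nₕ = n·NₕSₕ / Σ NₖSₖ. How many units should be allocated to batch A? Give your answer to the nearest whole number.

Σ NₕSₕ = 55455·33 + 51101·43 + 24171·19 = 4486607.
Share for A: 1830015/4486607 = 0.40788.
n_A = 150 × 0.40788 = 61.183... → 61.

61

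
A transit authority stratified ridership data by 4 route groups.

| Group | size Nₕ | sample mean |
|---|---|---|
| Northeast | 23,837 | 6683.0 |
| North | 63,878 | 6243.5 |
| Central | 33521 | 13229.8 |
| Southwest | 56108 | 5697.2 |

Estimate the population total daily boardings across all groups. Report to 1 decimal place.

Northeast: 23837·6683.0 = 159302671
North: 63878·6243.5 = 398822293
Central: 33521·13229.8 = 443476125.8
Southwest: 56108·5697.2 = 319658497.6
τ̂ = Σ Nₕx̄ₕ = 1321259587.4.

1321259587.4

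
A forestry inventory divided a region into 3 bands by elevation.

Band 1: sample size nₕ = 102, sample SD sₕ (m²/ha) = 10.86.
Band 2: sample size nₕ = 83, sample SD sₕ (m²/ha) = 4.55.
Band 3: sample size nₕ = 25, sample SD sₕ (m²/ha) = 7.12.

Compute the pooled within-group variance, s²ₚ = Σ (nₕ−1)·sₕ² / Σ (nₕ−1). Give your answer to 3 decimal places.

71.624

1: (102−1)·10.86² = 101·117.9396 = 11911.8996
2: (83−1)·4.55² = 82·20.7025 = 1697.605
3: (25−1)·7.12² = 24·50.6944 = 1216.6656
Numerator = 14826.1702; denominator = Σ(nₕ−1) = 207.
s²ₚ = 14826.1702/207 = 71.62401... → 71.624.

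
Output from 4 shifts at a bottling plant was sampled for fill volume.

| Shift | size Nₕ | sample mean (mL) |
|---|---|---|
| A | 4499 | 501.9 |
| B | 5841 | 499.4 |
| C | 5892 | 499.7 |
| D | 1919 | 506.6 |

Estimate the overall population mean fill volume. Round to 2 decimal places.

x̄_st = (Σ Nₕx̄ₕ) / (Σ Nₕ) = (4499·501.9 + 5841·499.4 + 5892·499.7 + 1919·506.6) / 18151
= 9091441.3 / 18151 = 500.8783... → 500.88.

500.88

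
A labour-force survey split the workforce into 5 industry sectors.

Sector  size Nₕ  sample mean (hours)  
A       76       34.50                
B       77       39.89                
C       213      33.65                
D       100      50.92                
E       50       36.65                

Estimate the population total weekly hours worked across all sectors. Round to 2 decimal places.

19785.48

A: 76·34.50 = 2622
B: 77·39.89 = 3071.53
C: 213·33.65 = 7167.45
D: 100·50.92 = 5092
E: 50·36.65 = 1832.5
τ̂ = Σ Nₕx̄ₕ = 19785.48.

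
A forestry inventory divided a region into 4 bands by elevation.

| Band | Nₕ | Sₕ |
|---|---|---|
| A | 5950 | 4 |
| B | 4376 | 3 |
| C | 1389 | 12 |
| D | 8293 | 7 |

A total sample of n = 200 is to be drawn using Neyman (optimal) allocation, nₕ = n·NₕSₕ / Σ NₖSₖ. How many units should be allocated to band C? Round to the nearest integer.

30

Σ NₕSₕ = 5950·4 + 4376·3 + 1389·12 + 8293·7 = 111647.
Share for C: 16668/111647 = 0.14929.
n_C = 200 × 0.14929 = 29.858... → 30.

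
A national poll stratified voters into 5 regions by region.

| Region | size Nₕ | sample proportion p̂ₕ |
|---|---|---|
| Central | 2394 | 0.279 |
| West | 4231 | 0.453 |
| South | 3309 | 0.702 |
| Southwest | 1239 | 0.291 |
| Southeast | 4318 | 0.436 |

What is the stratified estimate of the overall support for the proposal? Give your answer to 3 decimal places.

Wₕ = Nₕ/N with N = 15491: 0.1545, 0.2731, 0.2136, 0.0800, 0.2787.
p̂_st = 0.1545·0.279 + 0.2731·0.453 + 0.2136·0.702 + 0.0800·0.291 + 0.2787·0.436 ≈ 0.46160... → 0.462.

0.462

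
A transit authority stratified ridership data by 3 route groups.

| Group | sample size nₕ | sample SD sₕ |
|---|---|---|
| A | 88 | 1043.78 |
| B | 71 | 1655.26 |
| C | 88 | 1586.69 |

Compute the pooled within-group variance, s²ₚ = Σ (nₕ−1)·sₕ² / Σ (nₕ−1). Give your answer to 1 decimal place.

A: (88−1)·1043.78² = 87·1089476.6884 = 94784471.8908
B: (71−1)·1655.26² = 70·2739885.6676 = 191791996.732
C: (88−1)·1586.69² = 87·2517585.1561 = 219029908.5807
Numerator = 505606377.2035; denominator = Σ(nₕ−1) = 244.
s²ₚ = 505606377.2035/244 = 2072157.284... → 2072157.3.

2072157.3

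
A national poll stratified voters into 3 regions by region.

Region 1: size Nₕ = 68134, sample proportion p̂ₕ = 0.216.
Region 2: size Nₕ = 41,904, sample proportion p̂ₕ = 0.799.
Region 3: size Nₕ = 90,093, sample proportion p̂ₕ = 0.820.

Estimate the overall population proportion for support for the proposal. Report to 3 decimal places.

N = 68134 + 41904 + 90093 = 200131.
Overall proportion = Σ (Nₕ/N)·p̂ₕ.
Σ Nₕp̂ₕ = 14716.944 + 33481.296 + 73876.26 = 122074.5.
122074.5 / 200131 = 0.60997... → 0.610.

0.610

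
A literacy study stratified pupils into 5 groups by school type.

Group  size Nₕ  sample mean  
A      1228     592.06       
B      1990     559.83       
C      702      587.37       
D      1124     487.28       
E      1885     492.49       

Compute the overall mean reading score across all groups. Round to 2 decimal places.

N = 1228 + 1990 + 702 + 1124 + 1885 = 6929.
Overall mean = Σ (Nₕ/N)·x̄ₕ — weight by population share, not a simple average.
Σ Nₕx̄ₕ = 1228·592.06 + 1990·559.83 + 702·587.37 + 1124·487.28 + 1885·492.49 = 727049.68 + 1114061.7 + 412333.74 + 547702.72 + 928343.65 = 3729491.49.
Divide by N: 3729491.49 / 6929 = 538.2438... → 538.24.

538.24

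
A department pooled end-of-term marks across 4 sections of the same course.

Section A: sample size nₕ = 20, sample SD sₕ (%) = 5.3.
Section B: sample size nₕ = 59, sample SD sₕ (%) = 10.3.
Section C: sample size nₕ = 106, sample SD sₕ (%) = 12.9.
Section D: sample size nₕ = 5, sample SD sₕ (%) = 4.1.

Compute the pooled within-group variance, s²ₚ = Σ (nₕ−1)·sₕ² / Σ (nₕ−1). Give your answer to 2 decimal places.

A: (20−1)·5.3² = 19·28.09 = 533.71
B: (59−1)·10.3² = 58·106.09 = 6153.22
C: (106−1)·12.9² = 105·166.41 = 17473.05
D: (5−1)·4.1² = 4·16.81 = 67.24
Numerator = 24227.22; denominator = Σ(nₕ−1) = 186.
s²ₚ = 24227.22/186 = 130.2539... → 130.25.

130.25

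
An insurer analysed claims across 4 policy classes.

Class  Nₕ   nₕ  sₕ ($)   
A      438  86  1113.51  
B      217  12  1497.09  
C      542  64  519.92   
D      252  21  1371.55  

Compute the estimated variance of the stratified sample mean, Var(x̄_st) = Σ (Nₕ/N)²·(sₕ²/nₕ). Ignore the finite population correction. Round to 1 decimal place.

N = 1449; Wₕ = Nₕ/N.
class A: (438/1449)²·1113.51²/86 = 1317.3502
class B: (217/1449)²·1497.09²/12 = 4188.8737
class C: (542/1449)²·519.92²/64 = 590.9556
class D: (252/1449)²·1371.55²/21 = 2709.3699
Sum = 8806.5495 → 8806.5.

8806.5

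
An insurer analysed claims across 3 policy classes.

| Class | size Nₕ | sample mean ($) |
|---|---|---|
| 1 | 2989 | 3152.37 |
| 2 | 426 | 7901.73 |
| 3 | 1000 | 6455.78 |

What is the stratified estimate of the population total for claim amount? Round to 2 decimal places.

19244350.91

Estimate total by summing Nₕ·x̄ₕ over strata.
2989·3152.37 + 426·7901.73 + 1000·6455.78 = 9422433.93 + 3366136.98 + 6455780 = 19244350.91.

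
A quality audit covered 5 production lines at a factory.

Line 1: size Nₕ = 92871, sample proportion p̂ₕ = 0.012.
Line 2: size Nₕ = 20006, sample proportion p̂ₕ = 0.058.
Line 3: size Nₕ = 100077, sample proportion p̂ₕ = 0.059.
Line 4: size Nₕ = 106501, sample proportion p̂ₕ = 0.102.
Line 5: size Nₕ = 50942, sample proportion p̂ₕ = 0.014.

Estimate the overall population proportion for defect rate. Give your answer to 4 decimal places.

Wₕ = Nₕ/N with N = 370397: 0.2507, 0.0540, 0.2702, 0.2875, 0.1375.
p̂_st = 0.2507·0.012 + 0.0540·0.058 + 0.2702·0.059 + 0.2875·0.102 + 0.1375·0.014 ≈ 0.053336... → 0.0533.

0.0533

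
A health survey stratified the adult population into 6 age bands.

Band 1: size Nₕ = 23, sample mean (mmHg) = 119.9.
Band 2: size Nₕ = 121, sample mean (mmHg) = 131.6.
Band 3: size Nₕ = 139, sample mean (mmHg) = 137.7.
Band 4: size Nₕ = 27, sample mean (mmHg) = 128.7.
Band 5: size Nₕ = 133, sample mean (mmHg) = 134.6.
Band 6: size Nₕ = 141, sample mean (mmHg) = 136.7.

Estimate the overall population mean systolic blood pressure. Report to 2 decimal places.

x̄_st = (Σ Nₕx̄ₕ) / (Σ Nₕ) = (23·119.9 + 121·131.6 + 139·137.7 + 27·128.7 + 133·134.6 + 141·136.7) / 584
= 78473 / 584 = 134.3716... → 134.37.

134.37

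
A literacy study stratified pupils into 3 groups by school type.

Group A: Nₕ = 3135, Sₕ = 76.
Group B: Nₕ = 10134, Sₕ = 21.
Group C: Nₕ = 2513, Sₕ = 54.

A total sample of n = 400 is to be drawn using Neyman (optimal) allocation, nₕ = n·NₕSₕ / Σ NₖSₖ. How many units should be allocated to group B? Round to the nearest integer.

145

A: NₕSₕ = 3135·76 = 238260
B: NₕSₕ = 10134·21 = 212814
C: NₕSₕ = 2513·54 = 135702
Σ NₕSₕ = 586776.
n_B = 400·212814/586776 = 145.073... → 145.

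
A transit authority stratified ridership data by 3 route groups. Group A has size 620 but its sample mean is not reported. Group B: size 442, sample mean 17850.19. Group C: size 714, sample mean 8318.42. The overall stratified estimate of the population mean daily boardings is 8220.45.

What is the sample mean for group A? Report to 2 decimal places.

1242.55

Σ Nₕx̄ₕ = N·μ, so 620·x̄_A = 1776·8220.45 − (442·17850.19 + 714·8318.42).
= 14599519.2 − 13829135.86 = 770383.34.
x̄_A = 770383.34 / 620 = 1242.5538... → 1242.55.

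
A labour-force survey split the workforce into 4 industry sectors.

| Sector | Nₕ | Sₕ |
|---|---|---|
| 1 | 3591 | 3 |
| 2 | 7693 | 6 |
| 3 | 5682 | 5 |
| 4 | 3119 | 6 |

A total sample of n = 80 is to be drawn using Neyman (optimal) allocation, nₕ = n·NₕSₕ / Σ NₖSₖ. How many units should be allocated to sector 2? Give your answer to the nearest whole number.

Σ NₕSₕ = 3591·3 + 7693·6 + 5682·5 + 3119·6 = 104055.
Share for 2: 46158/104055 = 0.44359.
n_2 = 80 × 0.44359 = 35.487... → 35.

35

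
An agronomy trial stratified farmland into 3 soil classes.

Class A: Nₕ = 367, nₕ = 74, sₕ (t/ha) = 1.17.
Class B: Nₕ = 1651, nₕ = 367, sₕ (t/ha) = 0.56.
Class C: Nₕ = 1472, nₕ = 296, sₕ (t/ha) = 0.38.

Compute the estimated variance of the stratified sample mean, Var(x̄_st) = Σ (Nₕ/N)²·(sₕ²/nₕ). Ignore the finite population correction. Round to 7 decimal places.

0.0004826

N = 3490. Term for each stratum: Wₕ²sₕ²/nₕ.
Var(x̄_st) = 0.0002045603 + 0.0001912288 + 0.0000867841 = 0.0004825732 → 0.0004826.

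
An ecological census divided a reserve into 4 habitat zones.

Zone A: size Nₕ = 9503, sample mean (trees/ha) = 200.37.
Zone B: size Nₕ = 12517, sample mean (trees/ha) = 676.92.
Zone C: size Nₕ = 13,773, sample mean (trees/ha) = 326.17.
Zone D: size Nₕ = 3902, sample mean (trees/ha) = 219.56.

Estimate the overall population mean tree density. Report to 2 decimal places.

396.18

N = 39695; weights Wₕ = Nₕ/N = (0.2394, 0.3153, 0.3470, 0.0983).
x̄_st = Σ Wₕ·x̄ₕ = 0.2394·200.37 + 0.3153·676.92 + 0.3470·326.17 + 0.0983·219.56 ≈ 396.1755...
→ 396.18.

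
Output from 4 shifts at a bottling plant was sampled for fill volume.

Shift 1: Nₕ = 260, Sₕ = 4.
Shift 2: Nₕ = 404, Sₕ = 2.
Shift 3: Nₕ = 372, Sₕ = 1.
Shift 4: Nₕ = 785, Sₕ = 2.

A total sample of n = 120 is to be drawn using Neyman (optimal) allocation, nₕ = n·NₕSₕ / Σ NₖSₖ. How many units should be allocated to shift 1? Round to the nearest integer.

33

1: NₕSₕ = 260·4 = 1040
2: NₕSₕ = 404·2 = 808
3: NₕSₕ = 372·1 = 372
4: NₕSₕ = 785·2 = 1570
Σ NₕSₕ = 3790.
n_1 = 120·1040/3790 = 32.929... → 33.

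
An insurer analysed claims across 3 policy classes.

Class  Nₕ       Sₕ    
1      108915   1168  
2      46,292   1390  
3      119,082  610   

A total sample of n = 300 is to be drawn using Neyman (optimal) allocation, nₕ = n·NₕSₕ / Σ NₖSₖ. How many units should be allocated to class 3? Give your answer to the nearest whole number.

Σ NₕSₕ = 108915·1168 + 46292·1390 + 119082·610 = 264198620.
Share for 3: 72640020/264198620 = 0.27494.
n_3 = 300 × 0.27494 = 82.483... → 82.

82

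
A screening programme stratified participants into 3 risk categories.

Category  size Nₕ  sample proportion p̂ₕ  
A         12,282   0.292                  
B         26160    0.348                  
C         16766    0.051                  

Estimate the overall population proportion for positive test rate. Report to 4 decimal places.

0.2453

N = 12282 + 26160 + 16766 = 55208.
Overall proportion = Σ (Nₕ/N)·p̂ₕ.
Σ Nₕp̂ₕ = 3586.344 + 9103.68 + 855.066 = 13545.09.
13545.09 / 55208 = 0.245347... → 0.2453.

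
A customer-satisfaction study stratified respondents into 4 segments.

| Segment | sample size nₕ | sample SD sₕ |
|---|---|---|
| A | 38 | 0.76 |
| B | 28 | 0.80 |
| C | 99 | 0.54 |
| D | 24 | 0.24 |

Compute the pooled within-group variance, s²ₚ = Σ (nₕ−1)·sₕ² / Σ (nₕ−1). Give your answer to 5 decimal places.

A: (38−1)·0.76² = 37·0.5776 = 21.3712
B: (28−1)·0.80² = 27·0.64 = 17.28
C: (99−1)·0.54² = 98·0.2916 = 28.5768
D: (24−1)·0.24² = 23·0.0576 = 1.3248
Numerator = 68.5528; denominator = Σ(nₕ−1) = 185.
s²ₚ = 68.5528/185 = 0.3705557... → 0.37056.

0.37056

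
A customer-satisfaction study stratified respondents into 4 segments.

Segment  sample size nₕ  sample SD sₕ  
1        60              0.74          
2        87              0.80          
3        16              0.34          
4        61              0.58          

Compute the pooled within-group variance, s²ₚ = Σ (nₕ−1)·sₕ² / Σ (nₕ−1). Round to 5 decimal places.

0.49667

1: (60−1)·0.74² = 59·0.5476 = 32.3084
2: (87−1)·0.80² = 86·0.64 = 55.04
3: (16−1)·0.34² = 15·0.1156 = 1.734
4: (61−1)·0.58² = 60·0.3364 = 20.184
Numerator = 109.2664; denominator = Σ(nₕ−1) = 220.
s²ₚ = 109.2664/220 = 0.4966655... → 0.49667.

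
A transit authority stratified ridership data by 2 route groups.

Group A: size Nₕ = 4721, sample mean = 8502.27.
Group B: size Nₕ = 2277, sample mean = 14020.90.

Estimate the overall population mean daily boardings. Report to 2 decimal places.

N = 4721 + 2277 = 6998.
Overall mean = Σ (Nₕ/N)·x̄ₕ — weight by population share, not a simple average.
Σ Nₕx̄ₕ = 4721·8502.27 + 2277·14020.90 = 40139216.67 + 31925589.3 = 72064805.97.
Divide by N: 72064805.97 / 6998 = 10297.9145... → 10297.91.

10297.91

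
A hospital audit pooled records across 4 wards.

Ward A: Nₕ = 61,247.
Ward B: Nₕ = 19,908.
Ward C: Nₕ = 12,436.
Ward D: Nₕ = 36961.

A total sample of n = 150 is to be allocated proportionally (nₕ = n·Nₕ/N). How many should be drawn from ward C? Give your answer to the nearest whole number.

14

N = 61247 + 19908 + 12436 + 36961 = 130552.
n_C = 150·12436/130552 = 14.289... → 14.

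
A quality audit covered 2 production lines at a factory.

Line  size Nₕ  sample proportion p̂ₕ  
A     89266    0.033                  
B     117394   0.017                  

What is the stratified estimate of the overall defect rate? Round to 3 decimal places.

N = 89266 + 117394 = 206660.
Overall proportion = Σ (Nₕ/N)·p̂ₕ.
Σ Nₕp̂ₕ = 2945.778 + 1995.698 = 4941.476.
4941.476 / 206660 = 0.02391... → 0.024.

0.024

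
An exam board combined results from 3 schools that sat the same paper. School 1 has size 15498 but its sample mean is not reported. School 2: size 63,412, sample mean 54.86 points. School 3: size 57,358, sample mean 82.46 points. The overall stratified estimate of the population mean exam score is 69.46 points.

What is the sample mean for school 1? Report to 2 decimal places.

Σ Nₕx̄ₕ = N·μ, so 15498·x̄_1 = 136268·69.46 − (63412·54.86 + 57358·82.46).
= 9465175.28 − 8208523 = 1256652.28.
x̄_1 = 1256652.28 / 15498 = 81.0848... → 81.08.

81.08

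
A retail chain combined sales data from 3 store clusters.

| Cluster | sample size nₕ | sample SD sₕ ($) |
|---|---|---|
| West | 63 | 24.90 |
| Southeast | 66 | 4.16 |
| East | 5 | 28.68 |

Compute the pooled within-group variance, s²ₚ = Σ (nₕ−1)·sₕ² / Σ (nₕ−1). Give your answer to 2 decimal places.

Degrees of freedom: 62 + 65 + 4 = 131.
Σ(nₕ−1)sₕ² = 62·620.01 + 65·17.3056 + 4·822.5424 = 42855.6536.
s²ₚ = 42855.6536 / 131 = 327.1424... → 327.14.

327.14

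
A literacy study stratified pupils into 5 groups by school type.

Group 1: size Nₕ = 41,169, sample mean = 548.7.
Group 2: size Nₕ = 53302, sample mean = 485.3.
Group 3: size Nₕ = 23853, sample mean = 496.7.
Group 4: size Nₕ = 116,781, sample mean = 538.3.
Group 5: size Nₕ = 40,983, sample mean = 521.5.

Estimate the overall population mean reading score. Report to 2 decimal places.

523.53

N = 41169 + 53302 + 23853 + 116781 + 40983 = 276088.
The stratified mean weights each stratum mean by its population share Nₕ/N.
Σ Nₕx̄ₕ = 41169·548.7 + 53302·485.3 + 23853·496.7 + 116781·538.3 + 40983·521.5 = 22589430.3 + 25867460.6 + 11847785.1 + 62863212.3 + 21372634.5 = 144540522.8.
Divide by N: 144540522.8 / 276088 = 523.5306... → 523.53.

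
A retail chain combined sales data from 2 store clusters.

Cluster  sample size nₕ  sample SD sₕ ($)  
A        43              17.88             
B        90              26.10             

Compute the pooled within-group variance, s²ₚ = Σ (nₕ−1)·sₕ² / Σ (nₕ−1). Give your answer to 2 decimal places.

Degrees of freedom: 42 + 89 = 131.
Σ(nₕ−1)sₕ² = 42·319.6944 + 89·681.21 = 74054.8548.
s²ₚ = 74054.8548 / 131 = 565.3042... → 565.30.

565.30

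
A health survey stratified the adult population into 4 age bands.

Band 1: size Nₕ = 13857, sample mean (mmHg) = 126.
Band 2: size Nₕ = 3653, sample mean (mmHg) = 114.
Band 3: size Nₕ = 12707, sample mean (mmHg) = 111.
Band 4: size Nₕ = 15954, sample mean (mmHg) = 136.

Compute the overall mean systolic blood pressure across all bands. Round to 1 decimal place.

N = 13857 + 3653 + 12707 + 15954 = 46171.
Overall mean = Σ (Nₕ/N)·x̄ₕ — weight by population share, not a simple average.
Σ Nₕx̄ₕ = 13857·126 + 3653·114 + 12707·111 + 15954·136 = 1745982 + 416442 + 1410477 + 2169744 = 5742645.
Divide by N: 5742645 / 46171 = 124.378... → 124.4.

124.4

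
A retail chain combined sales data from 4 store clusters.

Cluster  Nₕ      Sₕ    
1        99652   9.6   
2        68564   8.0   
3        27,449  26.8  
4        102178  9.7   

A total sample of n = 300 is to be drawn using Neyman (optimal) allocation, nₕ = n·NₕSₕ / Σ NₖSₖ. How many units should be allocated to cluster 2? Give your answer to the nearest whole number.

51

1: NₕSₕ = 99652·9.6 = 956659.2
2: NₕSₕ = 68564·8.0 = 548512
3: NₕSₕ = 27449·26.8 = 735633.2
4: NₕSₕ = 102178·9.7 = 991126.6
Σ NₕSₕ = 3231931.
n_2 = 300·548512/3231931 = 50.915... → 51.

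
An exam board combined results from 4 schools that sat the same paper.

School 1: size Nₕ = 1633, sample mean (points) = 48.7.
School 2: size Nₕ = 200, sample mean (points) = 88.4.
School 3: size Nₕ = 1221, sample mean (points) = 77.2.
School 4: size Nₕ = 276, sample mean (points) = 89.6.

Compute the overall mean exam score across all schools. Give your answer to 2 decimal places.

N = 1633 + 200 + 1221 + 276 = 3330.
The stratified mean weights each stratum mean by its population share Nₕ/N.
Σ Nₕx̄ₕ = 1633·48.7 + 200·88.4 + 1221·77.2 + 276·89.6 = 79527.1 + 17680 + 94261.2 + 24729.6 = 216197.9.
Divide by N: 216197.9 / 3330 = 64.9243... → 64.92.

64.92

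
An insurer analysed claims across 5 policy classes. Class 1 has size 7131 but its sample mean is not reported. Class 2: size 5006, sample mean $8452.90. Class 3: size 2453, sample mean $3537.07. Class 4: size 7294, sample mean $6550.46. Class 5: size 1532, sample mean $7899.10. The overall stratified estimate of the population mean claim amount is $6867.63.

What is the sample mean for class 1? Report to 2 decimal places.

7003.27

N = 7131 + 5006 + 2453 + 7294 + 1532 = 23416.
Overall total = μ·N = 6867.63·23416 = 160812424.08.
Subtract the known strata: 5006·8452.90 + 2453·3537.07 + 7294·6550.46 + 1532·7899.10 = 110872126.55.
Remaining total for class 1: 160812424.08 − 110872126.55 = 49940297.53.
Divide by its size: 49940297.53 / 7131 = 7003.2671... → 7003.27.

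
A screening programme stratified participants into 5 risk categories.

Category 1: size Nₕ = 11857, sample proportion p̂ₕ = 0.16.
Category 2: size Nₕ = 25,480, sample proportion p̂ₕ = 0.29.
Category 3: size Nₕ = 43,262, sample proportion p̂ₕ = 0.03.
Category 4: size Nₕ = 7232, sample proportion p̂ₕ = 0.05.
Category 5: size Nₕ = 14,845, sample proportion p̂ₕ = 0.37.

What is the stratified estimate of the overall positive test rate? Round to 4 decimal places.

N = 11857 + 25480 + 43262 + 7232 + 14845 = 102676.
Overall proportion = Σ (Nₕ/N)·p̂ₕ.
Σ Nₕp̂ₕ = 1897.12 + 7389.2 + 1297.86 + 361.6 + 5492.65 = 16438.43.
16438.43 / 102676 = 0.160100... → 0.1601.

0.1601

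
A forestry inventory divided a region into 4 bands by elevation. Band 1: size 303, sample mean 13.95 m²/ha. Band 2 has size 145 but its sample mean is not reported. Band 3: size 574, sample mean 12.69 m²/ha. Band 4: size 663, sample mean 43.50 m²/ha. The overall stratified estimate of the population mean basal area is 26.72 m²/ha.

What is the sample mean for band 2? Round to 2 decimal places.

32.22

N = 303 + 145 + 574 + 663 = 1685.
Overall total = μ·N = 26.72·1685 = 45023.2.
Subtract the known strata: 303·13.95 + 574·12.69 + 663·43.50 = 40351.41.
Remaining total for band 2: 45023.2 − 40351.41 = 4671.79.
Divide by its size: 4671.79 / 145 = 32.2192... → 32.22.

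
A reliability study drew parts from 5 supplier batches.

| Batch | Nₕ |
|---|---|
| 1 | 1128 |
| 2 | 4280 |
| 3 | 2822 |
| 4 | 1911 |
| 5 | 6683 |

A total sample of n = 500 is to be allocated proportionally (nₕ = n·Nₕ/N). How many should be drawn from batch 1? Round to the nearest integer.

34

Share of batch 1 = 1128/16824 = 0.06705.
Allocate 500 × 0.06705 = 33.524... → 34.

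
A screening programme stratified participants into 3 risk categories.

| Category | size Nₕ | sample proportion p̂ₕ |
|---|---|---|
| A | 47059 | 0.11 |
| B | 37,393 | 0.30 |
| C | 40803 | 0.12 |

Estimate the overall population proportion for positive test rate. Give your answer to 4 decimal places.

Wₕ = Nₕ/N with N = 125255: 0.3757, 0.2985, 0.3258.
p̂_st = 0.3757·0.11 + 0.2985·0.30 + 0.3258·0.12 ≈ 0.169979... → 0.1700.

0.1700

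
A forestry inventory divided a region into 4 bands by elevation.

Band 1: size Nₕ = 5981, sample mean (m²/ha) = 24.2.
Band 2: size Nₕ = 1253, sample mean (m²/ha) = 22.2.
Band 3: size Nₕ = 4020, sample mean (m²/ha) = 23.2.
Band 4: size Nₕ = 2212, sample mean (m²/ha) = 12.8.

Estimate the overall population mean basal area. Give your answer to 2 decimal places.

x̄_st = (Σ Nₕx̄ₕ) / (Σ Nₕ) = (5981·24.2 + 1253·22.2 + 4020·23.2 + 2212·12.8) / 13466
= 294134.4 / 13466 = 21.8427... → 21.84.

21.84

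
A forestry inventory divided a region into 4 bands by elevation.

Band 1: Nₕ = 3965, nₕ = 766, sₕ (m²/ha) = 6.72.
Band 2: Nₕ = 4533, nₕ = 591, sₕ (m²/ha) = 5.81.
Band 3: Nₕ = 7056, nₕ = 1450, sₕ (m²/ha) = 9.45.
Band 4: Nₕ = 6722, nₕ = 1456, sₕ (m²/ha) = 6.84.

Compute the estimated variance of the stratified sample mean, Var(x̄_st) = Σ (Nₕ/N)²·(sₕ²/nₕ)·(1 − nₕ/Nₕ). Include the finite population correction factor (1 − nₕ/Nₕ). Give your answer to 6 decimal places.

N = 22276; Wₕ = Nₕ/N.
band 1: (3965/22276)²·6.72²/766·(1 − 766/3965) = 0.001506929
band 2: (4533/22276)²·5.81²/591·(1 − 591/4533) = 0.002056803
band 3: (7056/22276)²·9.45²/1450·(1 − 1450/7056) = 0.004909450
band 4: (6722/22276)²·6.84²/1456·(1 − 1456/6722) = 0.002292217
Sum = 0.010765399 → 0.010765.

0.010765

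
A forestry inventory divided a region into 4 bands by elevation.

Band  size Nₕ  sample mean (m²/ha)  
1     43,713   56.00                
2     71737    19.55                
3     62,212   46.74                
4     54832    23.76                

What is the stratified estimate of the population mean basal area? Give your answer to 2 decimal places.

34.67

x̄_st = (Σ Nₕx̄ₕ) / (Σ Nₕ) = (43713·56.00 + 71737·19.55 + 62212·46.74 + 54832·23.76) / 232494
= 8060983.55 / 232494 = 34.6718... → 34.67.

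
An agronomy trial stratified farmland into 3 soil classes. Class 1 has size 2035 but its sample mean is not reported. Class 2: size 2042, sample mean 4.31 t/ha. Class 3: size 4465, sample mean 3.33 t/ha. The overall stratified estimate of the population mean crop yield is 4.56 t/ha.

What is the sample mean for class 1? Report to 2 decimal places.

Σ Nₕx̄ₕ = N·μ, so 2035·x̄_1 = 8542·4.56 − (2042·4.31 + 4465·3.33).
= 38951.52 − 23669.47 = 15282.05.
x̄_1 = 15282.05 / 2035 = 7.5096... → 7.51.

7.51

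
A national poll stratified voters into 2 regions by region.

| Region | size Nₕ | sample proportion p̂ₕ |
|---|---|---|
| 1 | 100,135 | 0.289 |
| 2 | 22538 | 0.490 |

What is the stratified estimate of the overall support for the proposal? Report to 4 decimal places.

Wₕ = Nₕ/N with N = 122673: 0.8163, 0.1837.
p̂_st = 0.8163·0.289 + 0.1837·0.490 ≈ 0.325929... → 0.3259.

0.3259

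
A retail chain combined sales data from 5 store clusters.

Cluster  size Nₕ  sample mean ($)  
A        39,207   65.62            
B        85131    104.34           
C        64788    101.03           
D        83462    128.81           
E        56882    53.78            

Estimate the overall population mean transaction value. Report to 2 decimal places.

N = 329470; weights Wₕ = Nₕ/N = (0.1190, 0.2584, 0.1966, 0.2533, 0.1726).
x̄_st = Σ Wₕ·x̄ₕ = 0.1190·65.62 + 0.2584·104.34 + 0.1966·101.03 + 0.2533·128.81 + 0.1726·53.78 ≈ 96.5512...
→ 96.55.

96.55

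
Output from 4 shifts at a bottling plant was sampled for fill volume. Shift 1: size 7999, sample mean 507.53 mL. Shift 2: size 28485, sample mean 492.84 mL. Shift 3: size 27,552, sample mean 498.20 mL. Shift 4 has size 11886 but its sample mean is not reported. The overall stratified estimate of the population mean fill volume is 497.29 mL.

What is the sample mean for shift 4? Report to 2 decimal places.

498.95

N = 7999 + 28485 + 27552 + 11886 = 75922.
Overall total = μ·N = 497.29·75922 = 37755251.38.
Subtract the known strata: 7999·507.53 + 28485·492.84 + 27552·498.20 = 31824686.27.
Remaining total for shift 4: 37755251.38 − 31824686.27 = 5930565.11.
Divide by its size: 5930565.11 / 11886 = 498.9538... → 498.95.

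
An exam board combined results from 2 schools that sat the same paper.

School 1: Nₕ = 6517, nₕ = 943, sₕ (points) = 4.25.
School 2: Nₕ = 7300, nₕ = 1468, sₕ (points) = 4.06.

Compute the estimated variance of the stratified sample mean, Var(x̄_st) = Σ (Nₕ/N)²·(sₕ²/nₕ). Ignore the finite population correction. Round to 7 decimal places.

0.0073955

N = 13817; Wₕ = Nₕ/N.
school 1: (6517/13817)²·4.25²/943 = 0.0042612213
school 2: (7300/13817)²·4.06²/1468 = 0.0031343264
Sum = 0.0073955477 → 0.0073955.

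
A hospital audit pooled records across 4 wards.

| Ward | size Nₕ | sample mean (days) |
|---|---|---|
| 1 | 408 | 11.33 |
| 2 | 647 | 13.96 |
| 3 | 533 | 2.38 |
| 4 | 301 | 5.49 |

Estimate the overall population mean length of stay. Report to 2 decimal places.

8.77

x̄_st = (Σ Nₕx̄ₕ) / (Σ Nₕ) = (408·11.33 + 647·13.96 + 533·2.38 + 301·5.49) / 1889
= 16575.79 / 1889 = 8.7749... → 8.77.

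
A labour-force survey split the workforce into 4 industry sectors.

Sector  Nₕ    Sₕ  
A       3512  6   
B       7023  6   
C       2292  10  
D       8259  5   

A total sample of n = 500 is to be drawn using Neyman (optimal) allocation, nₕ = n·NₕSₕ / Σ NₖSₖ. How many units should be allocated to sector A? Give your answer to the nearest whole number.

83

Σ NₕSₕ = 3512·6 + 7023·6 + 2292·10 + 8259·5 = 127425.
Share for A: 21072/127425 = 0.16537.
n_A = 500 × 0.16537 = 82.684... → 83.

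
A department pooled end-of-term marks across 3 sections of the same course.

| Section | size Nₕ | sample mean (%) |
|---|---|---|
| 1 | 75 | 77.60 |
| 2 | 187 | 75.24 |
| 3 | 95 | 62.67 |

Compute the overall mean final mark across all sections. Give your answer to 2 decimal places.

72.39

N = 357; weights Wₕ = Nₕ/N = (0.2101, 0.5238, 0.2661).
x̄_st = Σ Wₕ·x̄ₕ = 0.2101·77.60 + 0.5238·75.24 + 0.2661·62.67 ≈ 72.3908...
→ 72.39.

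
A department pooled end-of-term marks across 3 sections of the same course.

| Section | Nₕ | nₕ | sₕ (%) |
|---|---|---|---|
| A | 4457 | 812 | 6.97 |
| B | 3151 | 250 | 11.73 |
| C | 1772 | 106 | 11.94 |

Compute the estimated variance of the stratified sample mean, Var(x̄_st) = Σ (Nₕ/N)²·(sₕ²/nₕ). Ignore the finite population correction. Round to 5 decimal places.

N = 9380; Wₕ = Nₕ/N.
section A: (4457/9380)²·6.97²/812 = 0.01350794
section B: (3151/9380)²·11.73²/250 = 0.06210794
section C: (1772/9380)²·11.94²/106 = 0.04799816
Sum = 0.12361404 → 0.12361.

0.12361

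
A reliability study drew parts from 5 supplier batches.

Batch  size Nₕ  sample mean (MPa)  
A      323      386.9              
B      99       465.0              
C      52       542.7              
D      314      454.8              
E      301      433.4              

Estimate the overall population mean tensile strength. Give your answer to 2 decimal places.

N = 323 + 99 + 52 + 314 + 301 = 1089.
Overall mean = Σ (Nₕ/N)·x̄ₕ — weight by population share, not a simple average.
Σ Nₕx̄ₕ = 323·386.9 + 99·465.0 + 52·542.7 + 314·454.8 + 301·433.4 = 124968.7 + 46035 + 28220.4 + 142807.2 + 130453.4 = 472484.7.
Divide by N: 472484.7 / 1089 = 433.8702... → 433.87.

433.87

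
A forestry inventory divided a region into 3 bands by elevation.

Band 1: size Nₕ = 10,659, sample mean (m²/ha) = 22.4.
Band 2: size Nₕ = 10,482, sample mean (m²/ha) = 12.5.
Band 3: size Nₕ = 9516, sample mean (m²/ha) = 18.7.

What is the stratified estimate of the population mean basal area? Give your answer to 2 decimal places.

x̄_st = (Σ Nₕx̄ₕ) / (Σ Nₕ) = (10659·22.4 + 10482·12.5 + 9516·18.7) / 30657
= 547735.8 / 30657 = 17.8666... → 17.87.

17.87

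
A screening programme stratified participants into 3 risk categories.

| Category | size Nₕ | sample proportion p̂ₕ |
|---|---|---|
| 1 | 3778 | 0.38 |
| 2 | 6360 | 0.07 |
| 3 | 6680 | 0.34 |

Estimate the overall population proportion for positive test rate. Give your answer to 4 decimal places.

N = 3778 + 6360 + 6680 = 16818.
Overall proportion = Σ (Nₕ/N)·p̂ₕ.
Σ Nₕp̂ₕ = 1435.64 + 445.2 + 2271.2 = 4152.04.
4152.04 / 16818 = 0.246881... → 0.2469.

0.2469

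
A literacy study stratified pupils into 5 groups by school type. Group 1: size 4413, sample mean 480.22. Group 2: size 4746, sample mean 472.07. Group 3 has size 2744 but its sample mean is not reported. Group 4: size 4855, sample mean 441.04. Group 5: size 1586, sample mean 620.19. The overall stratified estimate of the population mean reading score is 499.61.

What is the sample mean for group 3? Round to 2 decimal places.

Σ Nₕx̄ₕ = N·μ, so 2744·x̄_3 = 18344·499.61 − (4413·480.22 + 4746·472.07 + 4855·441.04 + 1586·620.19).
= 9164845.84 − 7484525.62 = 1680320.22.
x̄_3 = 1680320.22 / 2744 = 612.3616... → 612.36.

612.36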